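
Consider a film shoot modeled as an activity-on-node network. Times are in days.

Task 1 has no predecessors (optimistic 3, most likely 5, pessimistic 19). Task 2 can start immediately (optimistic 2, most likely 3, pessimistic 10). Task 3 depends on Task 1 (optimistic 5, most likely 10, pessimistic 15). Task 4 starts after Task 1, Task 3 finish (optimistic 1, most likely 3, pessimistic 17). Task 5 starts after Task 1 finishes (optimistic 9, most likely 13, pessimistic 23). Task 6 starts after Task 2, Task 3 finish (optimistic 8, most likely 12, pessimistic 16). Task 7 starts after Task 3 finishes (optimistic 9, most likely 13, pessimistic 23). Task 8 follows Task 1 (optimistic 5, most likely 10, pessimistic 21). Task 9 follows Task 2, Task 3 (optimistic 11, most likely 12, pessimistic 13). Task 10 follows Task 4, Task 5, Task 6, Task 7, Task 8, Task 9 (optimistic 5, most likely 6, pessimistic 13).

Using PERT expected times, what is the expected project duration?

te_Task 1 = (3 + 4·5 + 19)/6 = 42/6 = 7
te_Task 2 = (2 + 4·3 + 10)/6 = 24/6 = 4
te_Task 3 = (5 + 4·10 + 15)/6 = 60/6 = 10
te_Task 4 = (1 + 4·3 + 17)/6 = 30/6 = 5
te_Task 5 = (9 + 4·13 + 23)/6 = 84/6 = 14
te_Task 6 = (8 + 4·12 + 16)/6 = 72/6 = 12
te_Task 7 = (9 + 4·13 + 23)/6 = 84/6 = 14
te_Task 8 = (5 + 4·10 + 21)/6 = 66/6 = 11
te_Task 9 = (11 + 4·12 + 13)/6 = 72/6 = 12
te_Task 10 = (5 + 4·6 + 13)/6 = 42/6 = 7

Forward pass:
ES_Task 1 = 0; EF_Task 1 = 7
ES_Task 2 = 0; EF_Task 2 = 4
ES_Task 3 = 7; EF_Task 3 = 7+10 = 17
ES_Task 4 = max(EF_Task 1=7, EF_Task 3=17) = 17; EF_Task 4 = 17+5 = 22
ES_Task 5 = 7; EF_Task 5 = 7+14 = 21
ES_Task 6 = max(EF_Task 2=4, EF_Task 3=17) = 17; EF_Task 6 = 17+12 = 29
ES_Task 7 = 17; EF_Task 7 = 17+14 = 31
ES_Task 8 = 7; EF_Task 8 = 7+11 = 18
ES_Task 9 = max(EF_Task 2=4, EF_Task 3=17) = 17; EF_Task 9 = 17+12 = 29
ES_Task 10 = max(EF_Task 4=22, EF_Task 5=21, EF_Task 6=29, EF_Task 7=31, EF_Task 8=18, EF_Task 9=29) = 31; EF_Task 10 = 31+7 = 38
Expected project duration μ = 38 days. Critical path: Task 1 → Task 3 → Task 7 → Task 10.

38 days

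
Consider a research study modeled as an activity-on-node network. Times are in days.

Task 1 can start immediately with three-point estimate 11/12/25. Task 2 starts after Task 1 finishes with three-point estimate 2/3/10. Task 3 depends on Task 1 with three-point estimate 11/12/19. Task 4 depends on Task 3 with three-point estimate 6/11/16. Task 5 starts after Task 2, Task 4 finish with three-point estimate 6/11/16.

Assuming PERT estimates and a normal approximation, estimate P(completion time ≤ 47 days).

te_Task 1 = (11 + 4·12 + 25)/6 = 84/6 = 14; σ²_Task 1 = ((25−11)/6)² = 5.444
te_Task 2 = (2 + 4·3 + 10)/6 = 24/6 = 4; σ²_Task 2 = ((10−2)/6)² = 1.778
te_Task 3 = (11 + 4·12 + 19)/6 = 78/6 = 13; σ²_Task 3 = ((19−11)/6)² = 1.778
te_Task 4 = (6 + 4·11 + 16)/6 = 66/6 = 11; σ²_Task 4 = ((16−6)/6)² = 2.778
te_Task 5 = (6 + 4·11 + 16)/6 = 66/6 = 11; σ²_Task 5 = ((16−6)/6)² = 2.778

Forward pass:
ES_Task 1 = 0; EF_Task 1 = 14
ES_Task 2 = 14; EF_Task 2 = 14+4 = 18
ES_Task 3 = 14; EF_Task 3 = 14+13 = 27
ES_Task 4 = 27; EF_Task 4 = 27+11 = 38
ES_Task 5 = max(EF_Task 2=18, EF_Task 4=38) = 38; EF_Task 5 = 38+11 = 49
Expected project duration μ = 49 days. Critical path: Task 1 → Task 3 → Task 4 → Task 5.

Variance along critical path = 5.444 + 1.778 + 2.778 + 2.778 = 12.778; σ = √12.778 = 3.575 days.
Z = (47 − 49) / 3.575 = -0.560
P(T ≤ 47) = Φ(-0.560) ≈ 0.288

0.288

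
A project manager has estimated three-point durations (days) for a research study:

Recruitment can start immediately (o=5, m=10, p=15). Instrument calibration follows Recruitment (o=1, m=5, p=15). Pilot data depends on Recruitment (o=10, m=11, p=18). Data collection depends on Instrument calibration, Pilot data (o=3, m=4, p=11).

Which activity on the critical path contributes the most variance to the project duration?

te_Recruitment = (5 + 4·10 + 15)/6 = 60/6 = 10; σ²_Recruitment = ((15−5)/6)² = 2.778
te_Instrument calibration = (1 + 4·5 + 15)/6 = 36/6 = 6; σ²_Instrument calibration = ((15−1)/6)² = 5.444
te_Pilot data = (10 + 4·11 + 18)/6 = 72/6 = 12; σ²_Pilot data = ((18−10)/6)² = 1.778
te_Data collection = (3 + 4·4 + 11)/6 = 30/6 = 5; σ²_Data collection = ((11−3)/6)² = 1.778

Forward pass:
ES_Recruitment = 0; EF_Recruitment = 10
ES_Instrument calibration = 10; EF_Instrument calibration = 10+6 = 16
ES_Pilot data = 10; EF_Pilot data = 10+12 = 22
ES_Data collection = max(EF_Instrument calibration=16, EF_Pilot data=22) = 22; EF_Data collection = 22+5 = 27
Expected project duration μ = 27 days. Critical path: Recruitment → Pilot data → Data collection.

Variances on critical path: σ²_Recruitment=2.778, σ²_Pilot data=1.778, σ²_Data collection=1.778.
Largest is σ²_Recruitment = 2.778.

Recruitment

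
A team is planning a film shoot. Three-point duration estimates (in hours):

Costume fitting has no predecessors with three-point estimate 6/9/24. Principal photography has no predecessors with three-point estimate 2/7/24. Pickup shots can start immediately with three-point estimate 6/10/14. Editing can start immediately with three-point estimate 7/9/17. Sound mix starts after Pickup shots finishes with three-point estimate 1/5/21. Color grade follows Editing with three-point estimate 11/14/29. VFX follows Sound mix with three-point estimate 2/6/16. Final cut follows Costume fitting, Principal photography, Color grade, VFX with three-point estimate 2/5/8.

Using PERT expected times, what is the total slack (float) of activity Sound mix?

2 hours

te_Costume fitting = (6 + 4·9 + 24)/6 = 66/6 = 11
te_Principal photography = (2 + 4·7 + 24)/6 = 54/6 = 9
te_Pickup shots = (6 + 4·10 + 14)/6 = 60/6 = 10
te_Editing = (7 + 4·9 + 17)/6 = 60/6 = 10
te_Sound mix = (1 + 4·5 + 21)/6 = 42/6 = 7
te_Color grade = (11 + 4·14 + 29)/6 = 96/6 = 16
te_VFX = (2 + 4·6 + 16)/6 = 42/6 = 7
te_Final cut = (2 + 4·5 + 8)/6 = 30/6 = 5

Forward pass:
ES_Costume fitting = 0; EF_Costume fitting = 11
ES_Principal photography = 0; EF_Principal photography = 9
ES_Pickup shots = 0; EF_Pickup shots = 10
ES_Editing = 0; EF_Editing = 10
ES_Sound mix = 10; EF_Sound mix = 10+7 = 17
ES_Color grade = 10; EF_Color grade = 10+16 = 26
ES_VFX = 17; EF_VFX = 17+7 = 24
ES_Final cut = max(EF_Costume fitting=11, EF_Principal photography=9, EF_Color grade=26, EF_VFX=24) = 26; EF_Final cut = 26+5 = 31
Expected project duration μ = 31 hours. Critical path: Editing → Color grade → Final cut.

Backward pass:
LF_Final cut = 31; LS_Final cut = 31−5 = 26
LF_VFX = LS_Final cut = 26; LS_VFX = 26−7 = 19
LF_Color grade = LS_Final cut = 26; LS_Color grade = 26−16 = 10
LF_Sound mix = LS_VFX = 19; LS_Sound mix = 19−7 = 12
LF_Editing = LS_Color grade = 10; LS_Editing = 10−10 = 0
LF_Pickup shots = LS_Sound mix = 12; LS_Pickup shots = 12−10 = 2
LF_Principal photography = LS_Final cut = 26; LS_Principal photography = 26−9 = 17
LF_Costume fitting = LS_Final cut = 26; LS_Costume fitting = 26−11 = 15
Slack_Sound mix = LS_Sound mix − ES_Sound mix = 12 − 10 = 2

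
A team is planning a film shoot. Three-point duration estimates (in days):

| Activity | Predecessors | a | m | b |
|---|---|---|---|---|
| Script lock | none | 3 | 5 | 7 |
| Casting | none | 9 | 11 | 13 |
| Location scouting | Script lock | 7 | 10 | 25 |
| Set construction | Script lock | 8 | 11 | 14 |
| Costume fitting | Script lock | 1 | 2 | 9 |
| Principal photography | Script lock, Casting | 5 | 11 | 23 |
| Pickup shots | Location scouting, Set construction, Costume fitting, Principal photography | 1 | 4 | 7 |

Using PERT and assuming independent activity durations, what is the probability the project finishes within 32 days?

0.939

te_Script lock = (3 + 4·5 + 7)/6 = 30/6 = 5; σ²_Script lock = ((7−3)/6)² = 0.444
te_Casting = (9 + 4·11 + 13)/6 = 66/6 = 11; σ²_Casting = ((13−9)/6)² = 0.444
te_Location scouting = (7 + 4·10 + 25)/6 = 72/6 = 12; σ²_Location scouting = ((25−7)/6)² = 9.000
te_Set construction = (8 + 4·11 + 14)/6 = 66/6 = 11; σ²_Set construction = ((14−8)/6)² = 1.000
te_Costume fitting = (1 + 4·2 + 9)/6 = 18/6 = 3; σ²_Costume fitting = ((9−1)/6)² = 1.778
te_Principal photography = (5 + 4·11 + 23)/6 = 72/6 = 12; σ²_Principal photography = ((23−5)/6)² = 9.000
te_Pickup shots = (1 + 4·4 + 7)/6 = 24/6 = 4; σ²_Pickup shots = ((7−1)/6)² = 1.000

Forward pass:
ES_Script lock = 0; EF_Script lock = 5
ES_Casting = 0; EF_Casting = 11
ES_Location scouting = 5; EF_Location scouting = 5+12 = 17
ES_Set construction = 5; EF_Set construction = 5+11 = 16
ES_Costume fitting = 5; EF_Costume fitting = 5+3 = 8
ES_Principal photography = max(EF_Script lock=5, EF_Casting=11) = 11; EF_Principal photography = 11+12 = 23
ES_Pickup shots = max(EF_Location scouting=17, EF_Set construction=16, EF_Costume fitting=8, EF_Principal photography=23) = 23; EF_Pickup shots = 23+4 = 27
Expected project duration μ = 27 days. Critical path: Casting → Principal photography → Pickup shots.

Variance along critical path = 0.444 + 9.000 + 1.000 = 10.444; σ = √10.444 = 3.232 days.
Z = (32 − 27) / 3.232 = 1.547
P(T ≤ 32) = Φ(1.547) ≈ 0.939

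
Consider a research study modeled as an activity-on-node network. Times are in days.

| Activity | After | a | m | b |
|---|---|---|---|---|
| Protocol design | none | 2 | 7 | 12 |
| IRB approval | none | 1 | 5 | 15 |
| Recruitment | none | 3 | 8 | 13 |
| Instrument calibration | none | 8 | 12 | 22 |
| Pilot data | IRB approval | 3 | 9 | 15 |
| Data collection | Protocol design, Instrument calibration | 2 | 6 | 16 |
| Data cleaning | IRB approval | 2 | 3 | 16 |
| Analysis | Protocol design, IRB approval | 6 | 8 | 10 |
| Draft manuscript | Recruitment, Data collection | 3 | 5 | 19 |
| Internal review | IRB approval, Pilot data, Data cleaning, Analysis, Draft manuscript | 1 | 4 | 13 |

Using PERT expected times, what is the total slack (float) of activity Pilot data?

12 days

te_Protocol design = (2 + 4·7 + 12)/6 = 42/6 = 7
te_IRB approval = (1 + 4·5 + 15)/6 = 36/6 = 6
te_Recruitment = (3 + 4·8 + 13)/6 = 48/6 = 8
te_Instrument calibration = (8 + 4·12 + 22)/6 = 78/6 = 13
te_Pilot data = (3 + 4·9 + 15)/6 = 54/6 = 9
te_Data collection = (2 + 4·6 + 16)/6 = 42/6 = 7
te_Data cleaning = (2 + 4·3 + 16)/6 = 30/6 = 5
te_Analysis = (6 + 4·8 + 10)/6 = 48/6 = 8
te_Draft manuscript = (3 + 4·5 + 19)/6 = 42/6 = 7
te_Internal review = (1 + 4·4 + 13)/6 = 30/6 = 5

Forward pass:
ES_Protocol design = 0; EF_Protocol design = 7
ES_IRB approval = 0; EF_IRB approval = 6
ES_Recruitment = 0; EF_Recruitment = 8
ES_Instrument calibration = 0; EF_Instrument calibration = 13
ES_Pilot data = 6; EF_Pilot data = 6+9 = 15
ES_Data collection = max(EF_Protocol design=7, EF_Instrument calibration=13) = 13; EF_Data collection = 13+7 = 20
ES_Data cleaning = 6; EF_Data cleaning = 6+5 = 11
ES_Analysis = max(EF_Protocol design=7, EF_IRB approval=6) = 7; EF_Analysis = 7+8 = 15
ES_Draft manuscript = max(EF_Recruitment=8, EF_Data collection=20) = 20; EF_Draft manuscript = 20+7 = 27
ES_Internal review = max(EF_IRB approval=6, EF_Pilot data=15, EF_Data cleaning=11, EF_Analysis=15, EF_Draft manuscript=27) = 27; EF_Internal review = 27+5 = 32
Expected project duration μ = 32 days. Critical path: Instrument calibration → Data collection → Draft manuscript → Internal review.

Backward pass:
LF_Internal review = 32; LS_Internal review = 32−5 = 27
LF_Draft manuscript = LS_Internal review = 27; LS_Draft manuscript = 27−7 = 20
LF_Analysis = LS_Internal review = 27; LS_Analysis = 27−8 = 19
LF_Data cleaning = LS_Internal review = 27; LS_Data cleaning = 27−5 = 22
LF_Data collection = LS_Draft manuscript = 20; LS_Data collection = 20−7 = 13
LF_Pilot data = LS_Internal review = 27; LS_Pilot data = 27−9 = 18
LF_Instrument calibration = LS_Data collection = 13; LS_Instrument calibration = 13−13 = 0
LF_Recruitment = LS_Draft manuscript = 20; LS_Recruitment = 20−8 = 12
LF_IRB approval = min(LS_Pilot data=18, LS_Data cleaning=22, LS_Analysis=19, LS_Internal review=27) = 18; LS_IRB approval = 18−6 = 12
LF_Protocol design = min(LS_Data collection=13, LS_Analysis=19) = 13; LS_Protocol design = 13−7 = 6
Slack_Pilot data = LS_Pilot data − ES_Pilot data = 18 − 6 = 12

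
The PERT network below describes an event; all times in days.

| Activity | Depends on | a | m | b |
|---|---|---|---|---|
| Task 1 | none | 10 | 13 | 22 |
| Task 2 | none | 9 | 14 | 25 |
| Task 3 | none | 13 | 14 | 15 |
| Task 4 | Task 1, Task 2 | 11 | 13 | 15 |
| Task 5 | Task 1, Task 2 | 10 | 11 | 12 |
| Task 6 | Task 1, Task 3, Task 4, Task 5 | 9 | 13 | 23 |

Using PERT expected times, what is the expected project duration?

te_Task 1 = (10 + 4·13 + 22)/6 = 84/6 = 14
te_Task 2 = (9 + 4·14 + 25)/6 = 90/6 = 15
te_Task 3 = (13 + 4·14 + 15)/6 = 84/6 = 14
te_Task 4 = (11 + 4·13 + 15)/6 = 78/6 = 13
te_Task 5 = (10 + 4·11 + 12)/6 = 66/6 = 11
te_Task 6 = (9 + 4·13 + 23)/6 = 84/6 = 14

Forward pass:
ES_Task 1 = 0; EF_Task 1 = 14
ES_Task 2 = 0; EF_Task 2 = 15
ES_Task 3 = 0; EF_Task 3 = 14
ES_Task 4 = max(EF_Task 1=14, EF_Task 2=15) = 15; EF_Task 4 = 15+13 = 28
ES_Task 5 = max(EF_Task 1=14, EF_Task 2=15) = 15; EF_Task 5 = 15+11 = 26
ES_Task 6 = max(EF_Task 1=14, EF_Task 3=14, EF_Task 4=28, EF_Task 5=26) = 28; EF_Task 6 = 28+14 = 42
Expected project duration μ = 42 days. Critical path: Task 2 → Task 4 → Task 6.

42 days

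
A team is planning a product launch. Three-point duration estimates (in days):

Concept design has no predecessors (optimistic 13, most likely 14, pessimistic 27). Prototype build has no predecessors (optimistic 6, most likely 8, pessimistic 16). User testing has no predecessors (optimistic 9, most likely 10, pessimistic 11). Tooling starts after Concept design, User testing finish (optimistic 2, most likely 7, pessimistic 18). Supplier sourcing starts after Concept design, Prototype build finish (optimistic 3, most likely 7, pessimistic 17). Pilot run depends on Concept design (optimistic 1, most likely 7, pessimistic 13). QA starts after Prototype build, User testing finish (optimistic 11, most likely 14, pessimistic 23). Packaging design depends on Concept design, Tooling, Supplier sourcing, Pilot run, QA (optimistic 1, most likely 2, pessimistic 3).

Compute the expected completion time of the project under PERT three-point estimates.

te_Concept design = (13 + 4·14 + 27)/6 = 96/6 = 16
te_Prototype build = (6 + 4·8 + 16)/6 = 54/6 = 9
te_User testing = (9 + 4·10 + 11)/6 = 60/6 = 10
te_Tooling = (2 + 4·7 + 18)/6 = 48/6 = 8
te_Supplier sourcing = (3 + 4·7 + 17)/6 = 48/6 = 8
te_Pilot run = (1 + 4·7 + 13)/6 = 42/6 = 7
te_QA = (11 + 4·14 + 23)/6 = 90/6 = 15
te_Packaging design = (1 + 4·2 + 3)/6 = 12/6 = 2

Forward pass:
ES_Concept design = 0; EF_Concept design = 16
ES_Prototype build = 0; EF_Prototype build = 9
ES_User testing = 0; EF_User testing = 10
ES_Tooling = max(EF_Concept design=16, EF_User testing=10) = 16; EF_Tooling = 16+8 = 24
ES_Supplier sourcing = max(EF_Concept design=16, EF_Prototype build=9) = 16; EF_Supplier sourcing = 16+8 = 24
ES_Pilot run = 16; EF_Pilot run = 16+7 = 23
ES_QA = max(EF_Prototype build=9, EF_User testing=10) = 10; EF_QA = 10+15 = 25
ES_Packaging design = max(EF_Concept design=16, EF_Tooling=24, EF_Supplier sourcing=24, EF_Pilot run=23, EF_QA=25) = 25; EF_Packaging design = 25+2 = 27
Expected project duration μ = 27 days. Critical path: User testing → QA → Packaging design.

27 days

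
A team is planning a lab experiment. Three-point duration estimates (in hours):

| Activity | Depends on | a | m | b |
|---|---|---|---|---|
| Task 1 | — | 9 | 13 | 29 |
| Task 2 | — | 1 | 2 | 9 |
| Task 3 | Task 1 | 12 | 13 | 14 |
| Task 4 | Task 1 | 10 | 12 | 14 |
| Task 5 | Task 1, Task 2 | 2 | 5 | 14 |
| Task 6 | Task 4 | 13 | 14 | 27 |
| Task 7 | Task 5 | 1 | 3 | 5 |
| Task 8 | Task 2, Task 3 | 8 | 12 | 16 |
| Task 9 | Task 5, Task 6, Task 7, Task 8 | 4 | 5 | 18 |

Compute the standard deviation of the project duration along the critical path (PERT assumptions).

te_Task 1 = (9 + 4·13 + 29)/6 = 90/6 = 15; σ²_Task 1 = ((29−9)/6)² = 11.111
te_Task 2 = (1 + 4·2 + 9)/6 = 18/6 = 3; σ²_Task 2 = ((9−1)/6)² = 1.778
te_Task 3 = (12 + 4·13 + 14)/6 = 78/6 = 13; σ²_Task 3 = ((14−12)/6)² = 0.111
te_Task 4 = (10 + 4·12 + 14)/6 = 72/6 = 12; σ²_Task 4 = ((14−10)/6)² = 0.444
te_Task 5 = (2 + 4·5 + 14)/6 = 36/6 = 6; σ²_Task 5 = ((14−2)/6)² = 4.000
te_Task 6 = (13 + 4·14 + 27)/6 = 96/6 = 16; σ²_Task 6 = ((27−13)/6)² = 5.444
te_Task 7 = (1 + 4·3 + 5)/6 = 18/6 = 3; σ²_Task 7 = ((5−1)/6)² = 0.444
te_Task 8 = (8 + 4·12 + 16)/6 = 72/6 = 12; σ²_Task 8 = ((16−8)/6)² = 1.778
te_Task 9 = (4 + 4·5 + 18)/6 = 42/6 = 7; σ²_Task 9 = ((18−4)/6)² = 5.444

Forward pass:
ES_Task 1 = 0; EF_Task 1 = 15
ES_Task 2 = 0; EF_Task 2 = 3
ES_Task 3 = 15; EF_Task 3 = 15+13 = 28
ES_Task 4 = 15; EF_Task 4 = 15+12 = 27
ES_Task 5 = max(EF_Task 1=15, EF_Task 2=3) = 15; EF_Task 5 = 15+6 = 21
ES_Task 6 = 27; EF_Task 6 = 27+16 = 43
ES_Task 7 = 21; EF_Task 7 = 21+3 = 24
ES_Task 8 = max(EF_Task 2=3, EF_Task 3=28) = 28; EF_Task 8 = 28+12 = 40
ES_Task 9 = max(EF_Task 5=21, EF_Task 6=43, EF_Task 7=24, EF_Task 8=40) = 43; EF_Task 9 = 43+7 = 50
Expected project duration μ = 50 hours. Critical path: Task 1 → Task 4 → Task 6 → Task 9.

Variance along critical path = 11.111 + 0.444 + 5.444 + 5.444 = 22.444
σ = √22.444 = 4.738 hours

4.74 hours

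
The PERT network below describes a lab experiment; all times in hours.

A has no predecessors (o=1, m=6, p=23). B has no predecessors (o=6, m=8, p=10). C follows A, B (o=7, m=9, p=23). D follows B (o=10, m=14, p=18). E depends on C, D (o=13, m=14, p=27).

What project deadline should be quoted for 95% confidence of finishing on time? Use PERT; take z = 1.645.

te_A = (1 + 4·6 + 23)/6 = 48/6 = 8; σ²_A = ((23−1)/6)² = 13.444
te_B = (6 + 4·8 + 10)/6 = 48/6 = 8; σ²_B = ((10−6)/6)² = 0.444
te_C = (7 + 4·9 + 23)/6 = 66/6 = 11; σ²_C = ((23−7)/6)² = 7.111
te_D = (10 + 4·14 + 18)/6 = 84/6 = 14; σ²_D = ((18−10)/6)² = 1.778
te_E = (13 + 4·14 + 27)/6 = 96/6 = 16; σ²_E = ((27−13)/6)² = 5.444

Forward pass:
ES_A = 0; EF_A = 8
ES_B = 0; EF_B = 8
ES_C = max(EF_A=8, EF_B=8) = 8; EF_C = 8+11 = 19
ES_D = 8; EF_D = 8+14 = 22
ES_E = max(EF_C=19, EF_D=22) = 22; EF_E = 22+16 = 38
Expected project duration μ = 38 hours. Critical path: B → D → E.

Variance along critical path = 0.444 + 1.778 + 5.444 = 7.667; σ = 2.769 hours.
D = μ + z·σ = 38 + 1.645·2.769 = 42.6 hours

42.6 hours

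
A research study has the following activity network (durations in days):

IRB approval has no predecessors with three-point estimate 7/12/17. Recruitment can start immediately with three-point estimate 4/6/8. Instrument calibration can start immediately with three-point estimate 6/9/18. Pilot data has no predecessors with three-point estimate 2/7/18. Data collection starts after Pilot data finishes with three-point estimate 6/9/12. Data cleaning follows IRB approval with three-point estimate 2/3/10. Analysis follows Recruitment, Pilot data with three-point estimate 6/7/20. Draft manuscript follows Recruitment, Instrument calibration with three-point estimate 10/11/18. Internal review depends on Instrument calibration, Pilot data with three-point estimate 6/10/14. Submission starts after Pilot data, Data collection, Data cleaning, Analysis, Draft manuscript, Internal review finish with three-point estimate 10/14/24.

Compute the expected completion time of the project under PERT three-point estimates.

te_IRB approval = (7 + 4·12 + 17)/6 = 72/6 = 12
te_Recruitment = (4 + 4·6 + 8)/6 = 36/6 = 6
te_Instrument calibration = (6 + 4·9 + 18)/6 = 60/6 = 10
te_Pilot data = (2 + 4·7 + 18)/6 = 48/6 = 8
te_Data collection = (6 + 4·9 + 12)/6 = 54/6 = 9
te_Data cleaning = (2 + 4·3 + 10)/6 = 24/6 = 4
te_Analysis = (6 + 4·7 + 20)/6 = 54/6 = 9
te_Draft manuscript = (10 + 4·11 + 18)/6 = 72/6 = 12
te_Internal review = (6 + 4·10 + 14)/6 = 60/6 = 10
te_Submission = (10 + 4·14 + 24)/6 = 90/6 = 15

Forward pass:
ES_IRB approval = 0; EF_IRB approval = 12
ES_Recruitment = 0; EF_Recruitment = 6
ES_Instrument calibration = 0; EF_Instrument calibration = 10
ES_Pilot data = 0; EF_Pilot data = 8
ES_Data collection = 8; EF_Data collection = 8+9 = 17
ES_Data cleaning = 12; EF_Data cleaning = 12+4 = 16
ES_Analysis = max(EF_Recruitment=6, EF_Pilot data=8) = 8; EF_Analysis = 8+9 = 17
ES_Draft manuscript = max(EF_Recruitment=6, EF_Instrument calibration=10) = 10; EF_Draft manuscript = 10+12 = 22
ES_Internal review = max(EF_Instrument calibration=10, EF_Pilot data=8) = 10; EF_Internal review = 10+10 = 20
ES_Submission = max(EF_Pilot data=8, EF_Data collection=17, EF_Data cleaning=16, EF_Analysis=17, EF_Draft manuscript=22, EF_Internal review=20) = 22; EF_Submission = 22+15 = 37
Expected project duration μ = 37 days. Critical path: Instrument calibration → Draft manuscript → Submission.

37 days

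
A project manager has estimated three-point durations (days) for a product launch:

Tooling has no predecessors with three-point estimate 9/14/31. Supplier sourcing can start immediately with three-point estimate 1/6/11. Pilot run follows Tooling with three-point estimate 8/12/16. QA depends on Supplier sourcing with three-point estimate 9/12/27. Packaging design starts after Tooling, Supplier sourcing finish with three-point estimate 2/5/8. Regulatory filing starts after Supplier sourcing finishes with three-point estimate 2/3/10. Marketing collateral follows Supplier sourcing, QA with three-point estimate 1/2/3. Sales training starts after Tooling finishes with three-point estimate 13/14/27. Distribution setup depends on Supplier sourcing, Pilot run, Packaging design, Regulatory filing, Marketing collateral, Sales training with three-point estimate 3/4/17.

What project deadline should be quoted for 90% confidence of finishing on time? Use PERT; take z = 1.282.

te_Tooling = (9 + 4·14 + 31)/6 = 96/6 = 16; σ²_Tooling = ((31−9)/6)² = 13.444
te_Supplier sourcing = (1 + 4·6 + 11)/6 = 36/6 = 6; σ²_Supplier sourcing = ((11−1)/6)² = 2.778
te_Pilot run = (8 + 4·12 + 16)/6 = 72/6 = 12; σ²_Pilot run = ((16−8)/6)² = 1.778
te_QA = (9 + 4·12 + 27)/6 = 84/6 = 14; σ²_QA = ((27−9)/6)² = 9.000
te_Packaging design = (2 + 4·5 + 8)/6 = 30/6 = 5; σ²_Packaging design = ((8−2)/6)² = 1.000
te_Regulatory filing = (2 + 4·3 + 10)/6 = 24/6 = 4; σ²_Regulatory filing = ((10−2)/6)² = 1.778
te_Marketing collateral = (1 + 4·2 + 3)/6 = 12/6 = 2; σ²_Marketing collateral = ((3−1)/6)² = 0.111
te_Sales training = (13 + 4·14 + 27)/6 = 96/6 = 16; σ²_Sales training = ((27−13)/6)² = 5.444
te_Distribution setup = (3 + 4·4 + 17)/6 = 36/6 = 6; σ²_Distribution setup = ((17−3)/6)² = 5.444

Forward pass:
ES_Tooling = 0; EF_Tooling = 16
ES_Supplier sourcing = 0; EF_Supplier sourcing = 6
ES_Pilot run = 16; EF_Pilot run = 16+12 = 28
ES_QA = 6; EF_QA = 6+14 = 20
ES_Packaging design = max(EF_Tooling=16, EF_Supplier sourcing=6) = 16; EF_Packaging design = 16+5 = 21
ES_Regulatory filing = 6; EF_Regulatory filing = 6+4 = 10
ES_Marketing collateral = max(EF_Supplier sourcing=6, EF_QA=20) = 20; EF_Marketing collateral = 20+2 = 22
ES_Sales training = 16; EF_Sales training = 16+16 = 32
ES_Distribution setup = max(EF_Supplier sourcing=6, EF_Pilot run=28, EF_Packaging design=21, EF_Regulatory filing=10, EF_Marketing collateral=22, EF_Sales training=32) = 32; EF_Distribution setup = 32+6 = 38
Expected project duration μ = 38 days. Critical path: Tooling → Sales training → Distribution setup.

Variance along critical path = 13.444 + 5.444 + 5.444 = 24.333; σ = 4.933 days.
D = μ + z·σ = 38 + 1.282·4.933 = 44.3 days

44.3 days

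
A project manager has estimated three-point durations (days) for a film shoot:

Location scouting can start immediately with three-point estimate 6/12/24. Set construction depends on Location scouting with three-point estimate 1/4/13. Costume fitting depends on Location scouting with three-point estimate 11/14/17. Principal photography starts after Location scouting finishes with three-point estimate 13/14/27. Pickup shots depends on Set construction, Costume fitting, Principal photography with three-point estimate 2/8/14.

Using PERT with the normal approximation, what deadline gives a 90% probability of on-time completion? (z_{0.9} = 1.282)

42.5 days

te_Location scouting = (6 + 4·12 + 24)/6 = 78/6 = 13; σ²_Location scouting = ((24−6)/6)² = 9.000
te_Set construction = (1 + 4·4 + 13)/6 = 30/6 = 5; σ²_Set construction = ((13−1)/6)² = 4.000
te_Costume fitting = (11 + 4·14 + 17)/6 = 84/6 = 14; σ²_Costume fitting = ((17−11)/6)² = 1.000
te_Principal photography = (13 + 4·14 + 27)/6 = 96/6 = 16; σ²_Principal photography = ((27−13)/6)² = 5.444
te_Pickup shots = (2 + 4·8 + 14)/6 = 48/6 = 8; σ²_Pickup shots = ((14−2)/6)² = 4.000

Forward pass:
ES_Location scouting = 0; EF_Location scouting = 13
ES_Set construction = 13; EF_Set construction = 13+5 = 18
ES_Costume fitting = 13; EF_Costume fitting = 13+14 = 27
ES_Principal photography = 13; EF_Principal photography = 13+16 = 29
ES_Pickup shots = max(EF_Set construction=18, EF_Costume fitting=27, EF_Principal photography=29) = 29; EF_Pickup shots = 29+8 = 37
Expected project duration μ = 37 days. Critical path: Location scouting → Principal photography → Pickup shots.

Variance along critical path = 9.000 + 5.444 + 4.000 = 18.444; σ = 4.295 days.
D = μ + z·σ = 37 + 1.282·4.295 = 42.5 days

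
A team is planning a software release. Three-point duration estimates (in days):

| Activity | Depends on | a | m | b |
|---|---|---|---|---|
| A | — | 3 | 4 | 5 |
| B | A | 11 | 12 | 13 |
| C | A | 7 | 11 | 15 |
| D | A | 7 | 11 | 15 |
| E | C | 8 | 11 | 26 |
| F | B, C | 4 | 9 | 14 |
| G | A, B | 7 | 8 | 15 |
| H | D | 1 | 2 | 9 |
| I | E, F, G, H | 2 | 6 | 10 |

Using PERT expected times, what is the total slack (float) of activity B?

te_A = (3 + 4·4 + 5)/6 = 24/6 = 4
te_B = (11 + 4·12 + 13)/6 = 72/6 = 12
te_C = (7 + 4·11 + 15)/6 = 66/6 = 11
te_D = (7 + 4·11 + 15)/6 = 66/6 = 11
te_E = (8 + 4·11 + 26)/6 = 78/6 = 13
te_F = (4 + 4·9 + 14)/6 = 54/6 = 9
te_G = (7 + 4·8 + 15)/6 = 54/6 = 9
te_H = (1 + 4·2 + 9)/6 = 18/6 = 3
te_I = (2 + 4·6 + 10)/6 = 36/6 = 6

Forward pass:
ES_A = 0; EF_A = 4
ES_B = 4; EF_B = 4+12 = 16
ES_C = 4; EF_C = 4+11 = 15
ES_D = 4; EF_D = 4+11 = 15
ES_E = 15; EF_E = 15+13 = 28
ES_F = max(EF_B=16, EF_C=15) = 16; EF_F = 16+9 = 25
ES_G = max(EF_A=4, EF_B=16) = 16; EF_G = 16+9 = 25
ES_H = 15; EF_H = 15+3 = 18
ES_I = max(EF_E=28, EF_F=25, EF_G=25, EF_H=18) = 28; EF_I = 28+6 = 34
Expected project duration μ = 34 days. Critical path: A → C → E → I.

Backward pass:
LF_I = 34; LS_I = 34−6 = 28
LF_H = LS_I = 28; LS_H = 28−3 = 25
LF_G = LS_I = 28; LS_G = 28−9 = 19
LF_F = LS_I = 28; LS_F = 28−9 = 19
LF_E = LS_I = 28; LS_E = 28−13 = 15
LF_D = LS_H = 25; LS_D = 25−11 = 14
LF_C = min(LS_E=15, LS_F=19) = 15; LS_C = 15−11 = 4
LF_B = min(LS_F=19, LS_G=19) = 19; LS_B = 19−12 = 7
LF_A = min(LS_B=7, LS_C=4, LS_D=14, LS_G=19) = 4; LS_A = 4−4 = 0
Slack_B = LS_B − ES_B = 7 − 4 = 3

3 days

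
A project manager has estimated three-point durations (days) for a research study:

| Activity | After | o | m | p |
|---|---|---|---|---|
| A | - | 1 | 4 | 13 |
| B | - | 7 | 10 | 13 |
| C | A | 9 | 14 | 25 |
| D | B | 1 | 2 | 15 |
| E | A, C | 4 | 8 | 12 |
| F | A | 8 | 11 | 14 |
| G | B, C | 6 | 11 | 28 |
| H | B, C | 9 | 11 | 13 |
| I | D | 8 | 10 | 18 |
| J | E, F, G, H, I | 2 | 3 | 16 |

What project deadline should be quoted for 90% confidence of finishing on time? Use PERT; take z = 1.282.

te_A = (1 + 4·4 + 13)/6 = 30/6 = 5; σ²_A = ((13−1)/6)² = 4.000
te_B = (7 + 4·10 + 13)/6 = 60/6 = 10; σ²_B = ((13−7)/6)² = 1.000
te_C = (9 + 4·14 + 25)/6 = 90/6 = 15; σ²_C = ((25−9)/6)² = 7.111
te_D = (1 + 4·2 + 15)/6 = 24/6 = 4; σ²_D = ((15−1)/6)² = 5.444
te_E = (4 + 4·8 + 12)/6 = 48/6 = 8; σ²_E = ((12−4)/6)² = 1.778
te_F = (8 + 4·11 + 14)/6 = 66/6 = 11; σ²_F = ((14−8)/6)² = 1.000
te_G = (6 + 4·11 + 28)/6 = 78/6 = 13; σ²_G = ((28−6)/6)² = 13.444
te_H = (9 + 4·11 + 13)/6 = 66/6 = 11; σ²_H = ((13−9)/6)² = 0.444
te_I = (8 + 4·10 + 18)/6 = 66/6 = 11; σ²_I = ((18−8)/6)² = 2.778
te_J = (2 + 4·3 + 16)/6 = 30/6 = 5; σ²_J = ((16−2)/6)² = 5.444

Forward pass:
ES_A = 0; EF_A = 5
ES_B = 0; EF_B = 10
ES_C = 5; EF_C = 5+15 = 20
ES_D = 10; EF_D = 10+4 = 14
ES_E = max(EF_A=5, EF_C=20) = 20; EF_E = 20+8 = 28
ES_F = 5; EF_F = 5+11 = 16
ES_G = max(EF_B=10, EF_C=20) = 20; EF_G = 20+13 = 33
ES_H = max(EF_B=10, EF_C=20) = 20; EF_H = 20+11 = 31
ES_I = 14; EF_I = 14+11 = 25
ES_J = max(EF_E=28, EF_F=16, EF_G=33, EF_H=31, EF_I=25) = 33; EF_J = 33+5 = 38
Expected project duration μ = 38 days. Critical path: A → C → G → J.

Variance along critical path = 4.000 + 7.111 + 13.444 + 5.444 = 30.000; σ = 5.477 days.
D = μ + z·σ = 38 + 1.282·5.477 = 45.0 days

45.0 days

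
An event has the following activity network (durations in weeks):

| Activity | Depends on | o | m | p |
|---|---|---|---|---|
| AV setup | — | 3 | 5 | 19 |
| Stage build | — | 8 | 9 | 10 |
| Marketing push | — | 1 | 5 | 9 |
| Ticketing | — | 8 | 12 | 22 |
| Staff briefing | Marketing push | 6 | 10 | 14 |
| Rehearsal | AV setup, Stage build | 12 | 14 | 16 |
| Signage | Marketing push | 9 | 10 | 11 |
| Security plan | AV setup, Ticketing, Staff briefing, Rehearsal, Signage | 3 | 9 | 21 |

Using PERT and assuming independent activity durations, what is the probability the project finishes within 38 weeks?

te_AV setup = (3 + 4·5 + 19)/6 = 42/6 = 7; σ²_AV setup = ((19−3)/6)² = 7.111
te_Stage build = (8 + 4·9 + 10)/6 = 54/6 = 9; σ²_Stage build = ((10−8)/6)² = 0.111
te_Marketing push = (1 + 4·5 + 9)/6 = 30/6 = 5; σ²_Marketing push = ((9−1)/6)² = 1.778
te_Ticketing = (8 + 4·12 + 22)/6 = 78/6 = 13; σ²_Ticketing = ((22−8)/6)² = 5.444
te_Staff briefing = (6 + 4·10 + 14)/6 = 60/6 = 10; σ²_Staff briefing = ((14−6)/6)² = 1.778
te_Rehearsal = (12 + 4·14 + 16)/6 = 84/6 = 14; σ²_Rehearsal = ((16−12)/6)² = 0.444
te_Signage = (9 + 4·10 + 11)/6 = 60/6 = 10; σ²_Signage = ((11−9)/6)² = 0.111
te_Security plan = (3 + 4·9 + 21)/6 = 60/6 = 10; σ²_Security plan = ((21−3)/6)² = 9.000

Forward pass:
ES_AV setup = 0; EF_AV setup = 7
ES_Stage build = 0; EF_Stage build = 9
ES_Marketing push = 0; EF_Marketing push = 5
ES_Ticketing = 0; EF_Ticketing = 13
ES_Staff briefing = 5; EF_Staff briefing = 5+10 = 15
ES_Rehearsal = max(EF_AV setup=7, EF_Stage build=9) = 9; EF_Rehearsal = 9+14 = 23
ES_Signage = 5; EF_Signage = 5+10 = 15
ES_Security plan = max(EF_AV setup=7, EF_Ticketing=13, EF_Staff briefing=15, EF_Rehearsal=23, EF_Signage=15) = 23; EF_Security plan = 23+10 = 33
Expected project duration μ = 33 weeks. Critical path: Stage build → Rehearsal → Security plan.

Variance along critical path = 0.111 + 0.444 + 9.000 = 9.556; σ = √9.556 = 3.091 weeks.
Z = (38 − 33) / 3.091 = 1.617
P(T ≤ 38) = Φ(1.617) ≈ 0.947

0.947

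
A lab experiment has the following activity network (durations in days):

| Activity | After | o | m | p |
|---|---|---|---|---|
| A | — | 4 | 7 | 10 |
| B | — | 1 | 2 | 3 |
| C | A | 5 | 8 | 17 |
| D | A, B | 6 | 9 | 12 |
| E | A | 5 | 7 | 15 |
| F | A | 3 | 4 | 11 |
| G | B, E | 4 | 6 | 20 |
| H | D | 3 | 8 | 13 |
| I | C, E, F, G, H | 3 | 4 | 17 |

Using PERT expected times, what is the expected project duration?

te_A = (4 + 4·7 + 10)/6 = 42/6 = 7
te_B = (1 + 4·2 + 3)/6 = 12/6 = 2
te_C = (5 + 4·8 + 17)/6 = 54/6 = 9
te_D = (6 + 4·9 + 12)/6 = 54/6 = 9
te_E = (5 + 4·7 + 15)/6 = 48/6 = 8
te_F = (3 + 4·4 + 11)/6 = 30/6 = 5
te_G = (4 + 4·6 + 20)/6 = 48/6 = 8
te_H = (3 + 4·8 + 13)/6 = 48/6 = 8
te_I = (3 + 4·4 + 17)/6 = 36/6 = 6

Forward pass:
ES_A = 0; EF_A = 7
ES_B = 0; EF_B = 2
ES_C = 7; EF_C = 7+9 = 16
ES_D = max(EF_A=7, EF_B=2) = 7; EF_D = 7+9 = 16
ES_E = 7; EF_E = 7+8 = 15
ES_F = 7; EF_F = 7+5 = 12
ES_G = max(EF_B=2, EF_E=15) = 15; EF_G = 15+8 = 23
ES_H = 16; EF_H = 16+8 = 24
ES_I = max(EF_C=16, EF_E=15, EF_F=12, EF_G=23, EF_H=24) = 24; EF_I = 24+6 = 30
Expected project duration μ = 30 days. Critical path: A → D → H → I.

30 days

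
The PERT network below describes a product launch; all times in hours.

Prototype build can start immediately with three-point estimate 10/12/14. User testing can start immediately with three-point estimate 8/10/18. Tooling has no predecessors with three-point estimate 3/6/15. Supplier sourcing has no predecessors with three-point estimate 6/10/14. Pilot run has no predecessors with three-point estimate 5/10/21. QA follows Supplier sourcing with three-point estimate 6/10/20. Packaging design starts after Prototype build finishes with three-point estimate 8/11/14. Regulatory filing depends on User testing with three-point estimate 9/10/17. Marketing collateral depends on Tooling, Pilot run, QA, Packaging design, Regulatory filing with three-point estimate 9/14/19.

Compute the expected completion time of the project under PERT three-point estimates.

37 hours

te_Prototype build = (10 + 4·12 + 14)/6 = 72/6 = 12
te_User testing = (8 + 4·10 + 18)/6 = 66/6 = 11
te_Tooling = (3 + 4·6 + 15)/6 = 42/6 = 7
te_Supplier sourcing = (6 + 4·10 + 14)/6 = 60/6 = 10
te_Pilot run = (5 + 4·10 + 21)/6 = 66/6 = 11
te_QA = (6 + 4·10 + 20)/6 = 66/6 = 11
te_Packaging design = (8 + 4·11 + 14)/6 = 66/6 = 11
te_Regulatory filing = (9 + 4·10 + 17)/6 = 66/6 = 11
te_Marketing collateral = (9 + 4·14 + 19)/6 = 84/6 = 14

Forward pass:
ES_Prototype build = 0; EF_Prototype build = 12
ES_User testing = 0; EF_User testing = 11
ES_Tooling = 0; EF_Tooling = 7
ES_Supplier sourcing = 0; EF_Supplier sourcing = 10
ES_Pilot run = 0; EF_Pilot run = 11
ES_QA = 10; EF_QA = 10+11 = 21
ES_Packaging design = 12; EF_Packaging design = 12+11 = 23
ES_Regulatory filing = 11; EF_Regulatory filing = 11+11 = 22
ES_Marketing collateral = max(EF_Tooling=7, EF_Pilot run=11, EF_QA=21, EF_Packaging design=23, EF_Regulatory filing=22) = 23; EF_Marketing collateral = 23+14 = 37
Expected project duration μ = 37 hours. Critical path: Prototype build → Packaging design → Marketing collateral.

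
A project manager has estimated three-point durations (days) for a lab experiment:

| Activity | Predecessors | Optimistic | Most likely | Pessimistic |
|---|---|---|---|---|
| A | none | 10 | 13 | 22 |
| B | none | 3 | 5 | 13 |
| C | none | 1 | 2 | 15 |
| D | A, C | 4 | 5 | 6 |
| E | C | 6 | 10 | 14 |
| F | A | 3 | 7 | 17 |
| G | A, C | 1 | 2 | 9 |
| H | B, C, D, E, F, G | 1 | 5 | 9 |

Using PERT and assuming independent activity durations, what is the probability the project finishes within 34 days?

0.982

te_A = (10 + 4·13 + 22)/6 = 84/6 = 14; σ²_A = ((22−10)/6)² = 4.000
te_B = (3 + 4·5 + 13)/6 = 36/6 = 6; σ²_B = ((13−3)/6)² = 2.778
te_C = (1 + 4·2 + 15)/6 = 24/6 = 4; σ²_C = ((15−1)/6)² = 5.444
te_D = (4 + 4·5 + 6)/6 = 30/6 = 5; σ²_D = ((6−4)/6)² = 0.111
te_E = (6 + 4·10 + 14)/6 = 60/6 = 10; σ²_E = ((14−6)/6)² = 1.778
te_F = (3 + 4·7 + 17)/6 = 48/6 = 8; σ²_F = ((17−3)/6)² = 5.444
te_G = (1 + 4·2 + 9)/6 = 18/6 = 3; σ²_G = ((9−1)/6)² = 1.778
te_H = (1 + 4·5 + 9)/6 = 30/6 = 5; σ²_H = ((9−1)/6)² = 1.778

Forward pass:
ES_A = 0; EF_A = 14
ES_B = 0; EF_B = 6
ES_C = 0; EF_C = 4
ES_D = max(EF_A=14, EF_C=4) = 14; EF_D = 14+5 = 19
ES_E = 4; EF_E = 4+10 = 14
ES_F = 14; EF_F = 14+8 = 22
ES_G = max(EF_A=14, EF_C=4) = 14; EF_G = 14+3 = 17
ES_H = max(EF_B=6, EF_C=4, EF_D=19, EF_E=14, EF_F=22, EF_G=17) = 22; EF_H = 22+5 = 27
Expected project duration μ = 27 days. Critical path: A → F → H.

Variance along critical path = 4.000 + 5.444 + 1.778 = 11.222; σ = √11.222 = 3.350 days.
Z = (34 − 27) / 3.350 = 2.090
P(T ≤ 34) = Φ(2.090) ≈ 0.982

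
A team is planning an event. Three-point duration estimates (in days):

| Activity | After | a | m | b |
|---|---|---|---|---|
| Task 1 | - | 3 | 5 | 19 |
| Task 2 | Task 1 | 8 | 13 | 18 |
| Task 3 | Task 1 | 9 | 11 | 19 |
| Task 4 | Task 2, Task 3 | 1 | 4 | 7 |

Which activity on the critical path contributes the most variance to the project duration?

Task 1

te_Task 1 = (3 + 4·5 + 19)/6 = 42/6 = 7; σ²_Task 1 = ((19−3)/6)² = 7.111
te_Task 2 = (8 + 4·13 + 18)/6 = 78/6 = 13; σ²_Task 2 = ((18−8)/6)² = 2.778
te_Task 3 = (9 + 4·11 + 19)/6 = 72/6 = 12; σ²_Task 3 = ((19−9)/6)² = 2.778
te_Task 4 = (1 + 4·4 + 7)/6 = 24/6 = 4; σ²_Task 4 = ((7−1)/6)² = 1.000

Forward pass:
ES_Task 1 = 0; EF_Task 1 = 7
ES_Task 2 = 7; EF_Task 2 = 7+13 = 20
ES_Task 3 = 7; EF_Task 3 = 7+12 = 19
ES_Task 4 = max(EF_Task 2=20, EF_Task 3=19) = 20; EF_Task 4 = 20+4 = 24
Expected project duration μ = 24 days. Critical path: Task 1 → Task 2 → Task 4.

Variances on critical path: σ²_Task 1=7.111, σ²_Task 2=2.778, σ²_Task 4=1.000.
Largest is σ²_Task 1 = 7.111.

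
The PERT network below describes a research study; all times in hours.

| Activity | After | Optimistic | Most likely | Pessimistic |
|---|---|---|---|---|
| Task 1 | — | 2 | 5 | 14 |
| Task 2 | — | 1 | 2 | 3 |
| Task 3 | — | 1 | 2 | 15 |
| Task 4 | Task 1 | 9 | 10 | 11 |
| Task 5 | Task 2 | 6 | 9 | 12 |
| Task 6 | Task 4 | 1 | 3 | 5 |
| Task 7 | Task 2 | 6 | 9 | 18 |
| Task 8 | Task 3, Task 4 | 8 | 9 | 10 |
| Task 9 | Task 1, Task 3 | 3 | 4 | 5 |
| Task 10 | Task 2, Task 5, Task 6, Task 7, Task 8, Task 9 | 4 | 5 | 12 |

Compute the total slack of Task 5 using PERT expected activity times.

te_Task 1 = (2 + 4·5 + 14)/6 = 36/6 = 6
te_Task 2 = (1 + 4·2 + 3)/6 = 12/6 = 2
te_Task 3 = (1 + 4·2 + 15)/6 = 24/6 = 4
te_Task 4 = (9 + 4·10 + 11)/6 = 60/6 = 10
te_Task 5 = (6 + 4·9 + 12)/6 = 54/6 = 9
te_Task 6 = (1 + 4·3 + 5)/6 = 18/6 = 3
te_Task 7 = (6 + 4·9 + 18)/6 = 60/6 = 10
te_Task 8 = (8 + 4·9 + 10)/6 = 54/6 = 9
te_Task 9 = (3 + 4·4 + 5)/6 = 24/6 = 4
te_Task 10 = (4 + 4·5 + 12)/6 = 36/6 = 6

Forward pass:
ES_Task 1 = 0; EF_Task 1 = 6
ES_Task 2 = 0; EF_Task 2 = 2
ES_Task 3 = 0; EF_Task 3 = 4
ES_Task 4 = 6; EF_Task 4 = 6+10 = 16
ES_Task 5 = 2; EF_Task 5 = 2+9 = 11
ES_Task 6 = 16; EF_Task 6 = 16+3 = 19
ES_Task 7 = 2; EF_Task 7 = 2+10 = 12
ES_Task 8 = max(EF_Task 3=4, EF_Task 4=16) = 16; EF_Task 8 = 16+9 = 25
ES_Task 9 = max(EF_Task 1=6, EF_Task 3=4) = 6; EF_Task 9 = 6+4 = 10
ES_Task 10 = max(EF_Task 2=2, EF_Task 5=11, EF_Task 6=19, EF_Task 7=12, EF_Task 8=25, EF_Task 9=10) = 25; EF_Task 10 = 25+6 = 31
Expected project duration μ = 31 hours. Critical path: Task 1 → Task 4 → Task 8 → Task 10.

Backward pass:
LF_Task 10 = 31; LS_Task 10 = 31−6 = 25
LF_Task 9 = LS_Task 10 = 25; LS_Task 9 = 25−4 = 21
LF_Task 8 = LS_Task 10 = 25; LS_Task 8 = 25−9 = 16
LF_Task 7 = LS_Task 10 = 25; LS_Task 7 = 25−10 = 15
LF_Task 6 = LS_Task 10 = 25; LS_Task 6 = 25−3 = 22
LF_Task 5 = LS_Task 10 = 25; LS_Task 5 = 25−9 = 16
LF_Task 4 = min(LS_Task 6=22, LS_Task 8=16) = 16; LS_Task 4 = 16−10 = 6
LF_Task 3 = min(LS_Task 8=16, LS_Task 9=21) = 16; LS_Task 3 = 16−4 = 12
LF_Task 2 = min(LS_Task 5=16, LS_Task 7=15, LS_Task 10=25) = 15; LS_Task 2 = 15−2 = 13
LF_Task 1 = min(LS_Task 4=6, LS_Task 9=21) = 6; LS_Task 1 = 6−6 = 0
Slack_Task 5 = LS_Task 5 − ES_Task 5 = 16 − 2 = 14

14 hours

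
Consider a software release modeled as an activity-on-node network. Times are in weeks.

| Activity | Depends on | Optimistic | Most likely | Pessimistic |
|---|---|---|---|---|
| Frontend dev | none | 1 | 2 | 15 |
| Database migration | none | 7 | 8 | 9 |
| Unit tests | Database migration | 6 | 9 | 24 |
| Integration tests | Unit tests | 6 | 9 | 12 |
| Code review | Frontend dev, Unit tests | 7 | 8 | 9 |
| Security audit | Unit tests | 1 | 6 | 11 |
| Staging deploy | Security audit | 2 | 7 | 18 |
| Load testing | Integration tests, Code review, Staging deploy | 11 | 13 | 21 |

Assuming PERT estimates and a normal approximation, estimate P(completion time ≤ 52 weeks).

0.858

te_Frontend dev = (1 + 4·2 + 15)/6 = 24/6 = 4; σ²_Frontend dev = ((15−1)/6)² = 5.444
te_Database migration = (7 + 4·8 + 9)/6 = 48/6 = 8; σ²_Database migration = ((9−7)/6)² = 0.111
te_Unit tests = (6 + 4·9 + 24)/6 = 66/6 = 11; σ²_Unit tests = ((24−6)/6)² = 9.000
te_Integration tests = (6 + 4·9 + 12)/6 = 54/6 = 9; σ²_Integration tests = ((12−6)/6)² = 1.000
te_Code review = (7 + 4·8 + 9)/6 = 48/6 = 8; σ²_Code review = ((9−7)/6)² = 0.111
te_Security audit = (1 + 4·6 + 11)/6 = 36/6 = 6; σ²_Security audit = ((11−1)/6)² = 2.778
te_Staging deploy = (2 + 4·7 + 18)/6 = 48/6 = 8; σ²_Staging deploy = ((18−2)/6)² = 7.111
te_Load testing = (11 + 4·13 + 21)/6 = 84/6 = 14; σ²_Load testing = ((21−11)/6)² = 2.778

Forward pass:
ES_Frontend dev = 0; EF_Frontend dev = 4
ES_Database migration = 0; EF_Database migration = 8
ES_Unit tests = 8; EF_Unit tests = 8+11 = 19
ES_Integration tests = 19; EF_Integration tests = 19+9 = 28
ES_Code review = max(EF_Frontend dev=4, EF_Unit tests=19) = 19; EF_Code review = 19+8 = 27
ES_Security audit = 19; EF_Security audit = 19+6 = 25
ES_Staging deploy = 25; EF_Staging deploy = 25+8 = 33
ES_Load testing = max(EF_Integration tests=28, EF_Code review=27, EF_Staging deploy=33) = 33; EF_Load testing = 33+14 = 47
Expected project duration μ = 47 weeks. Critical path: Database migration → Unit tests → Security audit → Staging deploy → Load testing.

Variance along critical path = 0.111 + 9.000 + 2.778 + 7.111 + 2.778 = 21.778; σ = √21.778 = 4.667 weeks.
Z = (52 − 47) / 4.667 = 1.071
P(T ≤ 52) = Φ(1.071) ≈ 0.858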